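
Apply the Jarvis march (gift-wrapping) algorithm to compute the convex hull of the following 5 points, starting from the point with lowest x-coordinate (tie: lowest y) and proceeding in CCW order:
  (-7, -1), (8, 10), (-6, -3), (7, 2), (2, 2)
Hull (CCW) = [(-7, -1), (-6, -3), (7, 2), (8, 10)]

Jarvis march: at each step, from the current hull vertex p, select the next vertex q as the point such that every other point lies strictly to the left of (or on) the directed line p → q. (Equivalently: for every other point r, the cross product (q − p) × (r − p) ≥ 0.)
Starting point (lowest x, tie lowest y): (-7, -1). Wrap until returning to start. Resulting hull: (-7, -1), (-6, -3), (7, 2), (8, 10).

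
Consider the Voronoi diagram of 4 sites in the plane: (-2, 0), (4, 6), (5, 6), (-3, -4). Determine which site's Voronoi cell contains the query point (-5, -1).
Nearest site = (-2, 0)

The Voronoi cell of site s contains exactly those query points closer to s than to any other site. Compute squared distances from q = (-5, -1) to each site:
  (-2 − -5)² + (0 − -1)² = 10
  (-3 − -5)² + (-4 − -1)² = 13
  (4 − -5)² + (6 − -1)² = 130
  (5 − -5)² + (6 − -1)² = 149
Minimum is attained by (-2, 0), so q lies in its Voronoi cell.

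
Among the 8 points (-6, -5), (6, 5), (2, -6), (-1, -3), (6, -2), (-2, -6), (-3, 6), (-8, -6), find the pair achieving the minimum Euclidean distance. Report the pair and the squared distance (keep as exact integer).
Pair = ((-6, -5), (-8, -6)); squared distance = 5

Compute all C(8, 2) = 28 pairwise squared distances (x_i − x_j)² + (y_i − y_j)². The minimum is 5, attained by the pair ((-6, -5), (-8, -6)).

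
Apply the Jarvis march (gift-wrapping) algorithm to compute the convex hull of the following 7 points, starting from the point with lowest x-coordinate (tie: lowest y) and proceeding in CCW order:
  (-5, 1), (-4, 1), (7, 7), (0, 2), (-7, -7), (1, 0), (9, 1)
Hull (CCW) = [(-7, -7), (9, 1), (7, 7), (-5, 1)]

Jarvis march: at each step, from the current hull vertex p, select the next vertex q as the point such that every other point lies strictly to the left of (or on) the directed line p → q. (Equivalently: for every other point r, the cross product (q − p) × (r − p) ≥ 0.)
Starting point (lowest x, tie lowest y): (-7, -7). Wrap until returning to start. Resulting hull: (-7, -7), (9, 1), (7, 7), (-5, 1).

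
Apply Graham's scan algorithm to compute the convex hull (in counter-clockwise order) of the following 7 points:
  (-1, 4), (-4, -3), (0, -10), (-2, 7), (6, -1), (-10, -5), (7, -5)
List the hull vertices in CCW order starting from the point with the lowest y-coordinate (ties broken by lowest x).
Hull (CCW) = [(0, -10), (7, -5), (6, -1), (-2, 7), (-10, -5)]

Graham scan procedure:
  1. Find the pivot p₀ = point with lowest y (tie → lowest x): (0, -10).
  2. Sort the remaining points by polar angle around p₀.
  3. Walk through sorted points, maintaining a stack; pop the top while the last three entries make a non-left turn (cross product ≤ 0).
  4. Final stack is the convex hull in CCW order: (0, -10), (7, -5), (6, -1), (-2, 7), (-10, -5).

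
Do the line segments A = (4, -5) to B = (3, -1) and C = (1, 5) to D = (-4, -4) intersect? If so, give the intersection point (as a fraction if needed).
No (intersection of containing lines falls outside at least one segment)

Parametrize and solve: t = 77/29, s = -2/29. At least one of these is outside [0, 1], so the segments do not intersect.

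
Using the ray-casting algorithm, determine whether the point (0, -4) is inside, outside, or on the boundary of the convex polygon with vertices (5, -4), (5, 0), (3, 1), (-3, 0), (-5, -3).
The point (0, -4) lies strictly outside the polygon

Cast a horizontal ray to the right from the query point and count how many polygon edges it crosses (each edge strictly once or zero times, handled with the usual half-open convention). 
Parity of crossings → even ⇒ outside.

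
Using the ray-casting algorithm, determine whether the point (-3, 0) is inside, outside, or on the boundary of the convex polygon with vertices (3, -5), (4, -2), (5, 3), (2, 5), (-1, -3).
The point (-3, 0) lies strictly outside the polygon

Cast a horizontal ray to the right from the query point and count how many polygon edges it crosses (each edge strictly once or zero times, handled with the usual half-open convention). 
Parity of crossings → even ⇒ outside.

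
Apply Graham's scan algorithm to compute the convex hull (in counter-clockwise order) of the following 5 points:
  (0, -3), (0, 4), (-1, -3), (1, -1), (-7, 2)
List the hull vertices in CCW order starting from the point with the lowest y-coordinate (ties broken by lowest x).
Hull (CCW) = [(-1, -3), (0, -3), (1, -1), (0, 4), (-7, 2)]

Graham scan procedure:
  1. Find the pivot p₀ = point with lowest y (tie → lowest x): (-1, -3).
  2. Sort the remaining points by polar angle around p₀.
  3. Walk through sorted points, maintaining a stack; pop the top while the last three entries make a non-left turn (cross product ≤ 0).
  4. Final stack is the convex hull in CCW order: (-1, -3), (0, -3), (1, -1), (0, 4), (-7, 2).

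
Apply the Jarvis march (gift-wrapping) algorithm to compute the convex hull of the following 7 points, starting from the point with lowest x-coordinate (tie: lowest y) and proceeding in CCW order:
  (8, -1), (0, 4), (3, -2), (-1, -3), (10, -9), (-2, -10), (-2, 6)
Hull (CCW) = [(-2, -10), (10, -9), (8, -1), (-2, 6)]

Jarvis march: at each step, from the current hull vertex p, select the next vertex q as the point such that every other point lies strictly to the left of (or on) the directed line p → q. (Equivalently: for every other point r, the cross product (q − p) × (r − p) ≥ 0.)
Starting point (lowest x, tie lowest y): (-2, -10). Wrap until returning to start. Resulting hull: (-2, -10), (10, -9), (8, -1), (-2, 6).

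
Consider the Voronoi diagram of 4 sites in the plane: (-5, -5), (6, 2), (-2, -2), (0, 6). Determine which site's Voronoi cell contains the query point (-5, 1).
Nearest site = (-2, -2)

The Voronoi cell of site s contains exactly those query points closer to s than to any other site. Compute squared distances from q = (-5, 1) to each site:
  (-2 − -5)² + (-2 − 1)² = 18
  (-5 − -5)² + (-5 − 1)² = 36
  (0 − -5)² + (6 − 1)² = 50
  (6 − -5)² + (2 − 1)² = 122
Minimum is attained by (-2, -2), so q lies in its Voronoi cell.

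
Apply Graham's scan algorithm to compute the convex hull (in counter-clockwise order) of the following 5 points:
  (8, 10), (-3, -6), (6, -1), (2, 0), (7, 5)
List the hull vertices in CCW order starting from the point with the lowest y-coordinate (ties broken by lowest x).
Hull (CCW) = [(-3, -6), (6, -1), (8, 10)]

Graham scan procedure:
  1. Find the pivot p₀ = point with lowest y (tie → lowest x): (-3, -6).
  2. Sort the remaining points by polar angle around p₀.
  3. Walk through sorted points, maintaining a stack; pop the top while the last three entries make a non-left turn (cross product ≤ 0).
  4. Final stack is the convex hull in CCW order: (-3, -6), (6, -1), (8, 10).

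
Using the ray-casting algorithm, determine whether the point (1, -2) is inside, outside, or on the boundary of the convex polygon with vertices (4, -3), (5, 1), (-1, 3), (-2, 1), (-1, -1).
The point (1, -2) lies strictly outside the polygon

Cast a horizontal ray to the right from the query point and count how many polygon edges it crosses (each edge strictly once or zero times, handled with the usual half-open convention). 
Parity of crossings → even ⇒ outside.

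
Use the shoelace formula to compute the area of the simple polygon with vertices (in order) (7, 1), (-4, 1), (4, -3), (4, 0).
Area = 35/2

Shoelace formula: Area = (1/2) |Σ_i (x_i · y_{i+1} − x_{i+1} · y_i)| (indices mod n). Compute each cross term:
  (7)(1) − (-4)(1) = 11
  (-4)(-3) − (4)(1) = 8
  (4)(0) − (4)(-3) = 12
  (4)(1) − (7)(0) = 4
Sum = 35, so (signed) Area = 35/2 = 35/2, |Area| = 35/2.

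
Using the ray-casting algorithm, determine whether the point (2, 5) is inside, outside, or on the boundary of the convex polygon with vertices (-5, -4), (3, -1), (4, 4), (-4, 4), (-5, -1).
The point (2, 5) lies strictly outside the polygon

Cast a horizontal ray to the right from the query point and count how many polygon edges it crosses (each edge strictly once or zero times, handled with the usual half-open convention). 
Parity of crossings → even ⇒ outside.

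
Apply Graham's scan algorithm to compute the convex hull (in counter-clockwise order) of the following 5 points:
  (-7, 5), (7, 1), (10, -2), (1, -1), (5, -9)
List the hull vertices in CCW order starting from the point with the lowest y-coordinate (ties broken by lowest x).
Hull (CCW) = [(5, -9), (10, -2), (7, 1), (-7, 5)]

Graham scan procedure:
  1. Find the pivot p₀ = point with lowest y (tie → lowest x): (5, -9).
  2. Sort the remaining points by polar angle around p₀.
  3. Walk through sorted points, maintaining a stack; pop the top while the last three entries make a non-left turn (cross product ≤ 0).
  4. Final stack is the convex hull in CCW order: (5, -9), (10, -2), (7, 1), (-7, 5).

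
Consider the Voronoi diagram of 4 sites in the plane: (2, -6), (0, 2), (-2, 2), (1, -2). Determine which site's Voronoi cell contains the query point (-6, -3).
Nearest site = (-2, 2)

The Voronoi cell of site s contains exactly those query points closer to s than to any other site. Compute squared distances from q = (-6, -3) to each site:
  (-2 − -6)² + (2 − -3)² = 41
  (1 − -6)² + (-2 − -3)² = 50
  (0 − -6)² + (2 − -3)² = 61
  (2 − -6)² + (-6 − -3)² = 73
Minimum is attained by (-2, 2), so q lies in its Voronoi cell.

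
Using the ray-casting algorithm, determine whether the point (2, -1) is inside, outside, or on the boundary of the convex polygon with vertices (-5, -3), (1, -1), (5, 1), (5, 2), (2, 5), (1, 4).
The point (2, -1) lies strictly outside the polygon

Cast a horizontal ray to the right from the query point and count how many polygon edges it crosses (each edge strictly once or zero times, handled with the usual half-open convention). 
Parity of crossings → even ⇒ outside.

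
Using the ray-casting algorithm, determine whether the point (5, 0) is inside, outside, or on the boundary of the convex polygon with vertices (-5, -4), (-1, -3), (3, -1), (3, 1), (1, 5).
The point (5, 0) lies strictly outside the polygon

Cast a horizontal ray to the right from the query point and count how many polygon edges it crosses (each edge strictly once or zero times, handled with the usual half-open convention). 
Parity of crossings → even ⇒ outside.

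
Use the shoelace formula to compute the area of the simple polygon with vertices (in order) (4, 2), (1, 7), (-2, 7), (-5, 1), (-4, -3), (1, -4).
Area = 68

Shoelace formula: Area = (1/2) |Σ_i (x_i · y_{i+1} − x_{i+1} · y_i)| (indices mod n). Compute each cross term:
  (4)(7) − (1)(2) = 26
  (1)(7) − (-2)(7) = 21
  (-2)(1) − (-5)(7) = 33
  (-5)(-3) − (-4)(1) = 19
  (-4)(-4) − (1)(-3) = 19
  (1)(2) − (4)(-4) = 18
Sum = 136, so (signed) Area = 136/2 = 68, |Area| = 68.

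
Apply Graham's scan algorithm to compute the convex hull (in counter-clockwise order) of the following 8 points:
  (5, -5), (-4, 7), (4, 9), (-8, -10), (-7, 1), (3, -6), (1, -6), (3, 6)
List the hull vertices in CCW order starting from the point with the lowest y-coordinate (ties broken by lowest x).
Hull (CCW) = [(-8, -10), (3, -6), (5, -5), (4, 9), (-4, 7), (-7, 1)]

Graham scan procedure:
  1. Find the pivot p₀ = point with lowest y (tie → lowest x): (-8, -10).
  2. Sort the remaining points by polar angle around p₀.
  3. Walk through sorted points, maintaining a stack; pop the top while the last three entries make a non-left turn (cross product ≤ 0).
  4. Final stack is the convex hull in CCW order: (-8, -10), (3, -6), (5, -5), (4, 9), (-4, 7), (-7, 1).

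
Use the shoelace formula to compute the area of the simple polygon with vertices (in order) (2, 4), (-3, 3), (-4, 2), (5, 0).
Area = 17

Shoelace formula: Area = (1/2) |Σ_i (x_i · y_{i+1} − x_{i+1} · y_i)| (indices mod n). Compute each cross term:
  (2)(3) − (-3)(4) = 18
  (-3)(2) − (-4)(3) = 6
  (-4)(0) − (5)(2) = -10
  (5)(4) − (2)(0) = 20
Sum = 34, so (signed) Area = 34/2 = 17, |Area| = 17.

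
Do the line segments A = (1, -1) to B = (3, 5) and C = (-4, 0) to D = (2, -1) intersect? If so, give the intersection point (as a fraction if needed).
Yes; intersection at (20/19, -16/19) (t = 1/38 on AB, s = 16/19 on CD)

Parametrize AB as A + t(B − A) = (1 + 2 t, -1 + 6 t) and CD as C + s(D − C) = (-4 + 6 s, 0 + -1 s). Solve the linear system for (t, s). Determinant = 38 ≠ 0, so a unique intersection of the containing lines exists. Solution: t = 1/38, s = 16/19 — both in [0, 1], so the segments cross. Intersection point: (20/19, -16/19).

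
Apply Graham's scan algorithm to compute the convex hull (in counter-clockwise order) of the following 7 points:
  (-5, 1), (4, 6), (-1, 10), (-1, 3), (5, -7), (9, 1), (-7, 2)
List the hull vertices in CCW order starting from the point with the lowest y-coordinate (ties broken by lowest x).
Hull (CCW) = [(5, -7), (9, 1), (4, 6), (-1, 10), (-7, 2)]

Graham scan procedure:
  1. Find the pivot p₀ = point with lowest y (tie → lowest x): (5, -7).
  2. Sort the remaining points by polar angle around p₀.
  3. Walk through sorted points, maintaining a stack; pop the top while the last three entries make a non-left turn (cross product ≤ 0).
  4. Final stack is the convex hull in CCW order: (5, -7), (9, 1), (4, 6), (-1, 10), (-7, 2).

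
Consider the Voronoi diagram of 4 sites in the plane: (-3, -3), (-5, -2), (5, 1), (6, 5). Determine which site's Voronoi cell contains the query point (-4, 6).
Nearest site = (-5, -2)

The Voronoi cell of site s contains exactly those query points closer to s than to any other site. Compute squared distances from q = (-4, 6) to each site:
  (-5 − -4)² + (-2 − 6)² = 65
  (-3 − -4)² + (-3 − 6)² = 82
  (6 − -4)² + (5 − 6)² = 101
  (5 − -4)² + (1 − 6)² = 106
Minimum is attained by (-5, -2), so q lies in its Voronoi cell.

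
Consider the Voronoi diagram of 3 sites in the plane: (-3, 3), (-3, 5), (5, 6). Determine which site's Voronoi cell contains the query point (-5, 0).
Nearest site = (-3, 3)

The Voronoi cell of site s contains exactly those query points closer to s than to any other site. Compute squared distances from q = (-5, 0) to each site:
  (-3 − -5)² + (3 − 0)² = 13
  (-3 − -5)² + (5 − 0)² = 29
  (5 − -5)² + (6 − 0)² = 136
Minimum is attained by (-3, 3), so q lies in its Voronoi cell.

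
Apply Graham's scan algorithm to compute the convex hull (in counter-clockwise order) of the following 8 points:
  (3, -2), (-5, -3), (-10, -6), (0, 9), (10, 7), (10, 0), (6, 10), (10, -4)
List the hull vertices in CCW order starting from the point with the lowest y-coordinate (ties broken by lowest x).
Hull (CCW) = [(-10, -6), (10, -4), (10, 7), (6, 10), (0, 9)]

Graham scan procedure:
  1. Find the pivot p₀ = point with lowest y (tie → lowest x): (-10, -6).
  2. Sort the remaining points by polar angle around p₀.
  3. Walk through sorted points, maintaining a stack; pop the top while the last three entries make a non-left turn (cross product ≤ 0).
  4. Final stack is the convex hull in CCW order: (-10, -6), (10, -4), (10, 7), (6, 10), (0, 9).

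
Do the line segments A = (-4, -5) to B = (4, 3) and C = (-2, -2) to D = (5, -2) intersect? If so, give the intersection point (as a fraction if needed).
Yes; intersection at (-1, -2) (t = 3/8 on AB, s = 1/7 on CD)

Parametrize AB as A + t(B − A) = (-4 + 8 t, -5 + 8 t) and CD as C + s(D − C) = (-2 + 7 s, -2 + 0 s). Solve the linear system for (t, s). Determinant = 56 ≠ 0, so a unique intersection of the containing lines exists. Solution: t = 3/8, s = 1/7 — both in [0, 1], so the segments cross. Intersection point: (-1, -2).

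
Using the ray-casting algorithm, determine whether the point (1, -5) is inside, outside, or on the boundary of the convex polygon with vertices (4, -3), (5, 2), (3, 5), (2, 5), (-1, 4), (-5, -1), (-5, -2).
The point (1, -5) lies strictly outside the polygon

Cast a horizontal ray to the right from the query point and count how many polygon edges it crosses (each edge strictly once or zero times, handled with the usual half-open convention). 
Parity of crossings → even ⇒ outside.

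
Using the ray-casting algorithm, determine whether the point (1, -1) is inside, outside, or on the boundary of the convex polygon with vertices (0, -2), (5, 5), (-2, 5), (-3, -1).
The point (1, -1) lies strictly outside the polygon

Cast a horizontal ray to the right from the query point and count how many polygon edges it crosses (each edge strictly once or zero times, handled with the usual half-open convention). 
Parity of crossings → even ⇒ outside.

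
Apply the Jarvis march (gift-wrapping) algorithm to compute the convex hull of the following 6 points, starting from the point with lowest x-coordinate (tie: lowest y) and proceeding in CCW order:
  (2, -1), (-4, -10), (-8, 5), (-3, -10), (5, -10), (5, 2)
Hull (CCW) = [(-8, 5), (-4, -10), (5, -10), (5, 2)]

Jarvis march: at each step, from the current hull vertex p, select the next vertex q as the point such that every other point lies strictly to the left of (or on) the directed line p → q. (Equivalently: for every other point r, the cross product (q − p) × (r − p) ≥ 0.)
Starting point (lowest x, tie lowest y): (-8, 5). Wrap until returning to start. Resulting hull: (-8, 5), (-4, -10), (5, -10), (5, 2).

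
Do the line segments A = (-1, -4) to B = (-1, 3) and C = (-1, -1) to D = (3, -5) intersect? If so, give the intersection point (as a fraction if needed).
Yes; intersection at (-1, -1) (t = 3/7 on AB, s = 0 on CD)

Parametrize AB as A + t(B − A) = (-1 + 0 t, -4 + 7 t) and CD as C + s(D − C) = (-1 + 4 s, -1 + -4 s). Solve the linear system for (t, s). Determinant = 28 ≠ 0, so a unique intersection of the containing lines exists. Solution: t = 3/7, s = 0 — both in [0, 1], so the segments cross. Intersection point: (-1, -1).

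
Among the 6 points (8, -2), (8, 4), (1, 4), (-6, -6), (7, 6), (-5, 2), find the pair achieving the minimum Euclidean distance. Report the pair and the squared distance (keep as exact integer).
Pair = ((8, 4), (7, 6)); squared distance = 5

Compute all C(6, 2) = 15 pairwise squared distances (x_i − x_j)² + (y_i − y_j)². The minimum is 5, attained by the pair ((8, 4), (7, 6)).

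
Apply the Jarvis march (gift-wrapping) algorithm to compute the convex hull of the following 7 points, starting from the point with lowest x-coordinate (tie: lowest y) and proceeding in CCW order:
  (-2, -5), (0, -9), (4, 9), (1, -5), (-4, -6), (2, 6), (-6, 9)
Hull (CCW) = [(-6, 9), (-4, -6), (0, -9), (1, -5), (4, 9)]

Jarvis march: at each step, from the current hull vertex p, select the next vertex q as the point such that every other point lies strictly to the left of (or on) the directed line p → q. (Equivalently: for every other point r, the cross product (q − p) × (r − p) ≥ 0.)
Starting point (lowest x, tie lowest y): (-6, 9). Wrap until returning to start. Resulting hull: (-6, 9), (-4, -6), (0, -9), (1, -5), (4, 9).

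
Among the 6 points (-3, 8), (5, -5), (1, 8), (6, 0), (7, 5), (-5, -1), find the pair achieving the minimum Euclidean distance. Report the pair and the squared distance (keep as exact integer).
Pair = ((-3, 8), (1, 8)); squared distance = 16

Compute all C(6, 2) = 15 pairwise squared distances (x_i − x_j)² + (y_i − y_j)². The minimum is 16, attained by the pair ((-3, 8), (1, 8)).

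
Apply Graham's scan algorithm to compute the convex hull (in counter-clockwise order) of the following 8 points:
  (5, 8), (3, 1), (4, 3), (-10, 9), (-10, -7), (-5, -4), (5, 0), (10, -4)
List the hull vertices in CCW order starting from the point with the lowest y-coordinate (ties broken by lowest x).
Hull (CCW) = [(-10, -7), (10, -4), (5, 8), (-10, 9)]

Graham scan procedure:
  1. Find the pivot p₀ = point with lowest y (tie → lowest x): (-10, -7).
  2. Sort the remaining points by polar angle around p₀.
  3. Walk through sorted points, maintaining a stack; pop the top while the last three entries make a non-left turn (cross product ≤ 0).
  4. Final stack is the convex hull in CCW order: (-10, -7), (10, -4), (5, 8), (-10, 9).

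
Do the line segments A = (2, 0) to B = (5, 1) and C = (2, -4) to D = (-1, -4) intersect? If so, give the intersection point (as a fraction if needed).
No (intersection of containing lines falls outside at least one segment)

Parametrize and solve: t = -4, s = 4. At least one of these is outside [0, 1], so the segments do not intersect.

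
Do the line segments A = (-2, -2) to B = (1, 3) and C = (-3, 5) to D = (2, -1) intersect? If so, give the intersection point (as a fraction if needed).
Yes; intersection at (1/43, 59/43) (t = 29/43 on AB, s = 26/43 on CD)

Parametrize AB as A + t(B − A) = (-2 + 3 t, -2 + 5 t) and CD as C + s(D − C) = (-3 + 5 s, 5 + -6 s). Solve the linear system for (t, s). Determinant = 43 ≠ 0, so a unique intersection of the containing lines exists. Solution: t = 29/43, s = 26/43 — both in [0, 1], so the segments cross. Intersection point: (1/43, 59/43).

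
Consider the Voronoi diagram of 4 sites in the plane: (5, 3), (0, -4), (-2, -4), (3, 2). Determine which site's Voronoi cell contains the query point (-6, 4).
Nearest site = (-2, -4)

The Voronoi cell of site s contains exactly those query points closer to s than to any other site. Compute squared distances from q = (-6, 4) to each site:
  (-2 − -6)² + (-4 − 4)² = 80
  (3 − -6)² + (2 − 4)² = 85
  (0 − -6)² + (-4 − 4)² = 100
  (5 − -6)² + (3 − 4)² = 122
Minimum is attained by (-2, -4), so q lies in its Voronoi cell.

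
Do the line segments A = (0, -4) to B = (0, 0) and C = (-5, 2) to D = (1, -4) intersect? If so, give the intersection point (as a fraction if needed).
Yes; intersection at (0, -3) (t = 1/4 on AB, s = 5/6 on CD)

Parametrize AB as A + t(B − A) = (0 + 0 t, -4 + 4 t) and CD as C + s(D − C) = (-5 + 6 s, 2 + -6 s). Solve the linear system for (t, s). Determinant = 24 ≠ 0, so a unique intersection of the containing lines exists. Solution: t = 1/4, s = 5/6 — both in [0, 1], so the segments cross. Intersection point: (0, -3).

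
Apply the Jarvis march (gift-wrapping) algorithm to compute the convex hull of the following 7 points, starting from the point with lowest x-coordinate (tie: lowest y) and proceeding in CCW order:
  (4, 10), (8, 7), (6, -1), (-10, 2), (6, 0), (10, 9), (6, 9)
Hull (CCW) = [(-10, 2), (6, -1), (10, 9), (4, 10)]

Jarvis march: at each step, from the current hull vertex p, select the next vertex q as the point such that every other point lies strictly to the left of (or on) the directed line p → q. (Equivalently: for every other point r, the cross product (q − p) × (r − p) ≥ 0.)
Starting point (lowest x, tie lowest y): (-10, 2). Wrap until returning to start. Resulting hull: (-10, 2), (6, -1), (10, 9), (4, 10).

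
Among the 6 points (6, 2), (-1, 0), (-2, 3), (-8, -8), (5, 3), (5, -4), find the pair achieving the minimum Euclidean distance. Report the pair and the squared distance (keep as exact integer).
Pair = ((6, 2), (5, 3)); squared distance = 2

Compute all C(6, 2) = 15 pairwise squared distances (x_i − x_j)² + (y_i − y_j)². The minimum is 2, attained by the pair ((6, 2), (5, 3)).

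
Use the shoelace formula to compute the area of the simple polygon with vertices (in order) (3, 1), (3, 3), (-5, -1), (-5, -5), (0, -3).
Area = 31

Shoelace formula: Area = (1/2) |Σ_i (x_i · y_{i+1} − x_{i+1} · y_i)| (indices mod n). Compute each cross term:
  (3)(3) − (3)(1) = 6
  (3)(-1) − (-5)(3) = 12
  (-5)(-5) − (-5)(-1) = 20
  (-5)(-3) − (0)(-5) = 15
  (0)(1) − (3)(-3) = 9
Sum = 62, so (signed) Area = 62/2 = 31, |Area| = 31.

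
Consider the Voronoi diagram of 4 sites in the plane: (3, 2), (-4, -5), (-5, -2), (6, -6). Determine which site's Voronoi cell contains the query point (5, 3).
Nearest site = (3, 2)

The Voronoi cell of site s contains exactly those query points closer to s than to any other site. Compute squared distances from q = (5, 3) to each site:
  (3 − 5)² + (2 − 3)² = 5
  (6 − 5)² + (-6 − 3)² = 82
  (-5 − 5)² + (-2 − 3)² = 125
  (-4 − 5)² + (-5 − 3)² = 145
Minimum is attained by (3, 2), so q lies in its Voronoi cell.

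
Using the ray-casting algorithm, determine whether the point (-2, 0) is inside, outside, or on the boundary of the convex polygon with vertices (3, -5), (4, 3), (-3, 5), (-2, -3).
The point (-2, 0) lies strictly inside the polygon

Cast a horizontal ray to the right from the query point and count how many polygon edges it crosses (each edge strictly once or zero times, handled with the usual half-open convention). 
Parity of crossings → odd ⇒ inside.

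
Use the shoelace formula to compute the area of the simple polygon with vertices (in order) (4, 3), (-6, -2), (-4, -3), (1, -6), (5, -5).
Area = 107/2

Shoelace formula: Area = (1/2) |Σ_i (x_i · y_{i+1} − x_{i+1} · y_i)| (indices mod n). Compute each cross term:
  (4)(-2) − (-6)(3) = 10
  (-6)(-3) − (-4)(-2) = 10
  (-4)(-6) − (1)(-3) = 27
  (1)(-5) − (5)(-6) = 25
  (5)(3) − (4)(-5) = 35
Sum = 107, so (signed) Area = 107/2 = 107/2, |Area| = 107/2.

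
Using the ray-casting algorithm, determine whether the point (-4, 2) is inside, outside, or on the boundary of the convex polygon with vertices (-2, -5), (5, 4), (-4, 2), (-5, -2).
The point (-4, 2) lies on the polygon boundary

Boundary check: the query satisfies the collinearity and bounding-box conditions for some polygon edge, so it lies exactly on the boundary.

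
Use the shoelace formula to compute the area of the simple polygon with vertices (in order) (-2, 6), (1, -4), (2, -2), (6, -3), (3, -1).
Area = 33/2

Shoelace formula: Area = (1/2) |Σ_i (x_i · y_{i+1} − x_{i+1} · y_i)| (indices mod n). Compute each cross term:
  (-2)(-4) − (1)(6) = 2
  (1)(-2) − (2)(-4) = 6
  (2)(-3) − (6)(-2) = 6
  (6)(-1) − (3)(-3) = 3
  (3)(6) − (-2)(-1) = 16
Sum = 33, so (signed) Area = 33/2 = 33/2, |Area| = 33/2.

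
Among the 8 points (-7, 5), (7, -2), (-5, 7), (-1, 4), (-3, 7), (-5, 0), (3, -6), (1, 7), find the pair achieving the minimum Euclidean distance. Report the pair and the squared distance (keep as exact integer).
Pair = ((-5, 7), (-3, 7)); squared distance = 4

Compute all C(8, 2) = 28 pairwise squared distances (x_i − x_j)² + (y_i − y_j)². The minimum is 4, attained by the pair ((-5, 7), (-3, 7)).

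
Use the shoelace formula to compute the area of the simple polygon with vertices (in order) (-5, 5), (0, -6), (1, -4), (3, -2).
Area = 51/2

Shoelace formula: Area = (1/2) |Σ_i (x_i · y_{i+1} − x_{i+1} · y_i)| (indices mod n). Compute each cross term:
  (-5)(-6) − (0)(5) = 30
  (0)(-4) − (1)(-6) = 6
  (1)(-2) − (3)(-4) = 10
  (3)(5) − (-5)(-2) = 5
Sum = 51, so (signed) Area = 51/2 = 51/2, |Area| = 51/2.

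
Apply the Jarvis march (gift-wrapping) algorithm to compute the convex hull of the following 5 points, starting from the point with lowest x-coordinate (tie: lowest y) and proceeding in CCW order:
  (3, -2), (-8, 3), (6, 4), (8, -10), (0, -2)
Hull (CCW) = [(-8, 3), (8, -10), (6, 4)]

Jarvis march: at each step, from the current hull vertex p, select the next vertex q as the point such that every other point lies strictly to the left of (or on) the directed line p → q. (Equivalently: for every other point r, the cross product (q − p) × (r − p) ≥ 0.)
Starting point (lowest x, tie lowest y): (-8, 3). Wrap until returning to start. Resulting hull: (-8, 3), (8, -10), (6, 4).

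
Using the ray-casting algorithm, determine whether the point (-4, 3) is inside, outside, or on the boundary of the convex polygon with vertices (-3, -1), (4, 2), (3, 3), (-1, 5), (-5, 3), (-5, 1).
The point (-4, 3) lies strictly inside the polygon

Cast a horizontal ray to the right from the query point and count how many polygon edges it crosses (each edge strictly once or zero times, handled with the usual half-open convention). 
Parity of crossings → odd ⇒ inside.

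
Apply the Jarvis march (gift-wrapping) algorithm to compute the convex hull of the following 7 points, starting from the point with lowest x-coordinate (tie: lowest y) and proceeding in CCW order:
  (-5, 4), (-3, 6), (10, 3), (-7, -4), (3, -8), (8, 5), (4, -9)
Hull (CCW) = [(-7, -4), (4, -9), (10, 3), (8, 5), (-3, 6), (-5, 4)]

Jarvis march: at each step, from the current hull vertex p, select the next vertex q as the point such that every other point lies strictly to the left of (or on) the directed line p → q. (Equivalently: for every other point r, the cross product (q − p) × (r − p) ≥ 0.)
Starting point (lowest x, tie lowest y): (-7, -4). Wrap until returning to start. Resulting hull: (-7, -4), (4, -9), (10, 3), (8, 5), (-3, 6), (-5, 4).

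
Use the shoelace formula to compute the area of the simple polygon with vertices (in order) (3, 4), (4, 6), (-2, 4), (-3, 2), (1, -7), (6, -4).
Area = 131/2

Shoelace formula: Area = (1/2) |Σ_i (x_i · y_{i+1} − x_{i+1} · y_i)| (indices mod n). Compute each cross term:
  (3)(6) − (4)(4) = 2
  (4)(4) − (-2)(6) = 28
  (-2)(2) − (-3)(4) = 8
  (-3)(-7) − (1)(2) = 19
  (1)(-4) − (6)(-7) = 38
  (6)(4) − (3)(-4) = 36
Sum = 131, so (signed) Area = 131/2 = 131/2, |Area| = 131/2.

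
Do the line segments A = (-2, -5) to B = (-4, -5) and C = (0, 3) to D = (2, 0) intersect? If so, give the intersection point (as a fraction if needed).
No (intersection of containing lines falls outside at least one segment)

Parametrize and solve: t = -11/3, s = 8/3. At least one of these is outside [0, 1], so the segments do not intersect.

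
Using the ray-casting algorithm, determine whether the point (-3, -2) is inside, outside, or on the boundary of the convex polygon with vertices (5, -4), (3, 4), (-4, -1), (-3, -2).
The point (-3, -2) lies on the polygon boundary

Boundary check: the query satisfies the collinearity and bounding-box conditions for some polygon edge, so it lies exactly on the boundary.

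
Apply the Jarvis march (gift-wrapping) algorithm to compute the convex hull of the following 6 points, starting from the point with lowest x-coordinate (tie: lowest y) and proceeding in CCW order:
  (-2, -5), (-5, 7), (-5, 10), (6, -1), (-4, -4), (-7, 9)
Hull (CCW) = [(-7, 9), (-4, -4), (-2, -5), (6, -1), (-5, 10)]

Jarvis march: at each step, from the current hull vertex p, select the next vertex q as the point such that every other point lies strictly to the left of (or on) the directed line p → q. (Equivalently: for every other point r, the cross product (q − p) × (r − p) ≥ 0.)
Starting point (lowest x, tie lowest y): (-7, 9). Wrap until returning to start. Resulting hull: (-7, 9), (-4, -4), (-2, -5), (6, -1), (-5, 10).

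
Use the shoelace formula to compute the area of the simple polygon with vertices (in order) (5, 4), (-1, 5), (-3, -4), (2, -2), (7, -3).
Area = 113/2

Shoelace formula: Area = (1/2) |Σ_i (x_i · y_{i+1} − x_{i+1} · y_i)| (indices mod n). Compute each cross term:
  (5)(5) − (-1)(4) = 29
  (-1)(-4) − (-3)(5) = 19
  (-3)(-2) − (2)(-4) = 14
  (2)(-3) − (7)(-2) = 8
  (7)(4) − (5)(-3) = 43
Sum = 113, so (signed) Area = 113/2 = 113/2, |Area| = 113/2.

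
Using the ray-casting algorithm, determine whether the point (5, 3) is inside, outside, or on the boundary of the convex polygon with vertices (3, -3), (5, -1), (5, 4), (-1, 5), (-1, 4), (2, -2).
The point (5, 3) lies on the polygon boundary

Boundary check: the query satisfies the collinearity and bounding-box conditions for some polygon edge, so it lies exactly on the boundary.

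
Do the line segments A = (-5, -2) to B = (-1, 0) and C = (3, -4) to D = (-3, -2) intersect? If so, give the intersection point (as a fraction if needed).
No (intersection of containing lines falls outside at least one segment)

Parametrize and solve: t = 1/5, s = 6/5. At least one of these is outside [0, 1], so the segments do not intersect.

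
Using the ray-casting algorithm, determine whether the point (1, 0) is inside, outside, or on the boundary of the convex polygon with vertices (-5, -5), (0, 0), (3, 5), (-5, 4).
The point (1, 0) lies strictly outside the polygon

Cast a horizontal ray to the right from the query point and count how many polygon edges it crosses (each edge strictly once or zero times, handled with the usual half-open convention). 
Parity of crossings → even ⇒ outside.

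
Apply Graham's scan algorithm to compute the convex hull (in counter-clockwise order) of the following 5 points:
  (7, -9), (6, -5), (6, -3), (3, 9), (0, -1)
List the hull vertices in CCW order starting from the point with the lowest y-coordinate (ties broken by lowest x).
Hull (CCW) = [(7, -9), (6, -3), (3, 9), (0, -1)]

Graham scan procedure:
  1. Find the pivot p₀ = point with lowest y (tie → lowest x): (7, -9).
  2. Sort the remaining points by polar angle around p₀.
  3. Walk through sorted points, maintaining a stack; pop the top while the last three entries make a non-left turn (cross product ≤ 0).
  4. Final stack is the convex hull in CCW order: (7, -9), (6, -3), (3, 9), (0, -1).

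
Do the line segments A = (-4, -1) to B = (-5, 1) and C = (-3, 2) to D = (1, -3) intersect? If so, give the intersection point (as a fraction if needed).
No (intersection of containing lines falls outside at least one segment)

Parametrize and solve: t = 17/3, s = -5/3. At least one of these is outside [0, 1], so the segments do not intersect.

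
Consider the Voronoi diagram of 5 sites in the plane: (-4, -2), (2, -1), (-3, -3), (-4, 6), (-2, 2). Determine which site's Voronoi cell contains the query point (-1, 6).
Nearest site = (-4, 6)

The Voronoi cell of site s contains exactly those query points closer to s than to any other site. Compute squared distances from q = (-1, 6) to each site:
  (-4 − -1)² + (6 − 6)² = 9
  (-2 − -1)² + (2 − 6)² = 17
  (2 − -1)² + (-1 − 6)² = 58
  (-4 − -1)² + (-2 − 6)² = 73
  (-3 − -1)² + (-3 − 6)² = 85
Minimum is attained by (-4, 6), so q lies in its Voronoi cell.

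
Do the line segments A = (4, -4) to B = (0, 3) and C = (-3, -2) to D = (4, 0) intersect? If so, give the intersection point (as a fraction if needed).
Yes; intersection at (116/57, -32/57) (t = 28/57 on AB, s = 41/57 on CD)

Parametrize AB as A + t(B − A) = (4 + -4 t, -4 + 7 t) and CD as C + s(D − C) = (-3 + 7 s, -2 + 2 s). Solve the linear system for (t, s). Determinant = 57 ≠ 0, so a unique intersection of the containing lines exists. Solution: t = 28/57, s = 41/57 — both in [0, 1], so the segments cross. Intersection point: (116/57, -32/57).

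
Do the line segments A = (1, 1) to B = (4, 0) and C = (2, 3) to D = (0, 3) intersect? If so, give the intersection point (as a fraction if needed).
No (intersection of containing lines falls outside at least one segment)

Parametrize and solve: t = -2, s = 7/2. At least one of these is outside [0, 1], so the segments do not intersect.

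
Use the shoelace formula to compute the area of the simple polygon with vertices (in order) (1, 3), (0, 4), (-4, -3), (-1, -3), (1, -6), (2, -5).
Area = 28

Shoelace formula: Area = (1/2) |Σ_i (x_i · y_{i+1} − x_{i+1} · y_i)| (indices mod n). Compute each cross term:
  (1)(4) − (0)(3) = 4
  (0)(-3) − (-4)(4) = 16
  (-4)(-3) − (-1)(-3) = 9
  (-1)(-6) − (1)(-3) = 9
  (1)(-5) − (2)(-6) = 7
  (2)(3) − (1)(-5) = 11
Sum = 56, so (signed) Area = 56/2 = 28, |Area| = 28.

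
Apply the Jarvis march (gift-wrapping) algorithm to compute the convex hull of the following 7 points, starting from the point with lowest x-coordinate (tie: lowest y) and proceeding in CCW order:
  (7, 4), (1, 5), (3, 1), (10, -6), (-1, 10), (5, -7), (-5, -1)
Hull (CCW) = [(-5, -1), (5, -7), (10, -6), (7, 4), (-1, 10)]

Jarvis march: at each step, from the current hull vertex p, select the next vertex q as the point such that every other point lies strictly to the left of (or on) the directed line p → q. (Equivalently: for every other point r, the cross product (q − p) × (r − p) ≥ 0.)
Starting point (lowest x, tie lowest y): (-5, -1). Wrap until returning to start. Resulting hull: (-5, -1), (5, -7), (10, -6), (7, 4), (-1, 10).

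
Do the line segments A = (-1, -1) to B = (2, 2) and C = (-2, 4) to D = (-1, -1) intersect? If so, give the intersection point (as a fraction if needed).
Yes; intersection at (-1, -1) (t = 0 on AB, s = 1 on CD)

Parametrize AB as A + t(B − A) = (-1 + 3 t, -1 + 3 t) and CD as C + s(D − C) = (-2 + 1 s, 4 + -5 s). Solve the linear system for (t, s). Determinant = 18 ≠ 0, so a unique intersection of the containing lines exists. Solution: t = 0, s = 1 — both in [0, 1], so the segments cross. Intersection point: (-1, -1).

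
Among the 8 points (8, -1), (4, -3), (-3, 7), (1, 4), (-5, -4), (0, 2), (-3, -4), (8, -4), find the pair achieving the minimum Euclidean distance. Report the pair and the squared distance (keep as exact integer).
Pair = ((-5, -4), (-3, -4)); squared distance = 4

Compute all C(8, 2) = 28 pairwise squared distances (x_i − x_j)² + (y_i − y_j)². The minimum is 4, attained by the pair ((-5, -4), (-3, -4)).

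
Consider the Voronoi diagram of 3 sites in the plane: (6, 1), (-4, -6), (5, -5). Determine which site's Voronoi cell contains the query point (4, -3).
Nearest site = (5, -5)

The Voronoi cell of site s contains exactly those query points closer to s than to any other site. Compute squared distances from q = (4, -3) to each site:
  (5 − 4)² + (-5 − -3)² = 5
  (6 − 4)² + (1 − -3)² = 20
  (-4 − 4)² + (-6 − -3)² = 73
Minimum is attained by (5, -5), so q lies in its Voronoi cell.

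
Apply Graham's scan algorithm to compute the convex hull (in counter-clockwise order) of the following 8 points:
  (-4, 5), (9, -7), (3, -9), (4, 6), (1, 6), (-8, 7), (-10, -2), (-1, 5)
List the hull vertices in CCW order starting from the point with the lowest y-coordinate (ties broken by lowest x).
Hull (CCW) = [(3, -9), (9, -7), (4, 6), (-8, 7), (-10, -2)]

Graham scan procedure:
  1. Find the pivot p₀ = point with lowest y (tie → lowest x): (3, -9).
  2. Sort the remaining points by polar angle around p₀.
  3. Walk through sorted points, maintaining a stack; pop the top while the last three entries make a non-left turn (cross product ≤ 0).
  4. Final stack is the convex hull in CCW order: (3, -9), (9, -7), (4, 6), (-8, 7), (-10, -2).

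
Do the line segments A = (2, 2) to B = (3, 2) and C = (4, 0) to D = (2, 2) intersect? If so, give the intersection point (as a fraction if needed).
Yes; intersection at (2, 2) (t = 0 on AB, s = 1 on CD)

Parametrize AB as A + t(B − A) = (2 + 1 t, 2 + 0 t) and CD as C + s(D − C) = (4 + -2 s, 0 + 2 s). Solve the linear system for (t, s). Determinant = -2 ≠ 0, so a unique intersection of the containing lines exists. Solution: t = 0, s = 1 — both in [0, 1], so the segments cross. Intersection point: (2, 2).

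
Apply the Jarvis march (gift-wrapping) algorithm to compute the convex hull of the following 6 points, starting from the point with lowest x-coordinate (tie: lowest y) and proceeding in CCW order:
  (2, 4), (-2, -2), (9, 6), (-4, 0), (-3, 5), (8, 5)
Hull (CCW) = [(-4, 0), (-2, -2), (8, 5), (9, 6), (-3, 5)]

Jarvis march: at each step, from the current hull vertex p, select the next vertex q as the point such that every other point lies strictly to the left of (or on) the directed line p → q. (Equivalently: for every other point r, the cross product (q − p) × (r − p) ≥ 0.)
Starting point (lowest x, tie lowest y): (-4, 0). Wrap until returning to start. Resulting hull: (-4, 0), (-2, -2), (8, 5), (9, 6), (-3, 5).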